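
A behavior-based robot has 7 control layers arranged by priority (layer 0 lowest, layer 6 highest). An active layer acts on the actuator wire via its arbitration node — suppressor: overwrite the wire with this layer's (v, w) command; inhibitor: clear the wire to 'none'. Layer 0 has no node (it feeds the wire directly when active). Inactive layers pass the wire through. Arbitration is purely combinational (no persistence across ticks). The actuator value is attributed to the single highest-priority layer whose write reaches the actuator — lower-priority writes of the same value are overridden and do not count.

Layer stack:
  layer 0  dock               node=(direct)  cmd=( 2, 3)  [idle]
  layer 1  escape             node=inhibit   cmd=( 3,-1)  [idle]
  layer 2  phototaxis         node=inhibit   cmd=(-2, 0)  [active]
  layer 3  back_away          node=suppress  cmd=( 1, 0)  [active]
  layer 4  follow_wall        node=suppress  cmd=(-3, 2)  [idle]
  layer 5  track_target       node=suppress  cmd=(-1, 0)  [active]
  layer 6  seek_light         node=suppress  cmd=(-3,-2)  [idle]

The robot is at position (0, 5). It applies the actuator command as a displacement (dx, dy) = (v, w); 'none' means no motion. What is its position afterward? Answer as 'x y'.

-1 5

layer 0 (dock) idle — none
layer 1 (escape) idle — unchanged: none
layer 2 (phototaxis) active — inhibits: none
layer 3 (back_away) active — suppresses: (1, 0)
layer 4 (follow_wall) idle — unchanged: (1, 0)
layer 5 (track_target) active — suppresses: (-1, 0)
layer 6 (seek_light) idle — unchanged: (-1, 0)
→ actuator (-1, 0)
position: (0, 5) + (-1, 0) = (-1, 5)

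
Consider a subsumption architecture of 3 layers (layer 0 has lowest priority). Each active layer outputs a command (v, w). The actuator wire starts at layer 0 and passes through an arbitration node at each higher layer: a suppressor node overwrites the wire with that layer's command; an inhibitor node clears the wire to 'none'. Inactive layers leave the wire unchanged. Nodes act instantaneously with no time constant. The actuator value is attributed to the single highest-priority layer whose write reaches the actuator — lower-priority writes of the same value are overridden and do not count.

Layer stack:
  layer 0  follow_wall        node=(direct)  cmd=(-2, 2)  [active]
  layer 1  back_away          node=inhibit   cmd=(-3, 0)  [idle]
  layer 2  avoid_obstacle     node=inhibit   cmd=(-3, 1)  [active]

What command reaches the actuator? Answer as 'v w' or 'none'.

[0] follow_wall on; wire := (-2, 2)
[1] back_away off; pass (-2, 2)
[2] avoid_obstacle on (inhibit); wire := none
output none

none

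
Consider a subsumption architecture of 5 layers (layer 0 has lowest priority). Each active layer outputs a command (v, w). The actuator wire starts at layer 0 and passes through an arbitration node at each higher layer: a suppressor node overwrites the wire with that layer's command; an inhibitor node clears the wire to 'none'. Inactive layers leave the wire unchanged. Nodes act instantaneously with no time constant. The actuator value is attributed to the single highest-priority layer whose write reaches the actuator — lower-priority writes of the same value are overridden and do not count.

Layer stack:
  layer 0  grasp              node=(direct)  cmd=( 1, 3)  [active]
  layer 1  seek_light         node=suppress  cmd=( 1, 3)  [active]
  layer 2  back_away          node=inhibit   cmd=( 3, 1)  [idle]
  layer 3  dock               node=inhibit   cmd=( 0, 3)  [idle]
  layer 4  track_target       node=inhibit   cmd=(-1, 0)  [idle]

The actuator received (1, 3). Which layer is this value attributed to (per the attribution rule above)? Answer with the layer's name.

seek_light

[0] grasp on; wire := (1, 3)
[1] seek_light on (suppress); wire := (1, 3)
[2] back_away off; pass (1, 3)
[3] dock off; pass (1, 3)
[4] track_target off; pass (1, 3)
output (1, 3)
last writer: layer 1 = seek_light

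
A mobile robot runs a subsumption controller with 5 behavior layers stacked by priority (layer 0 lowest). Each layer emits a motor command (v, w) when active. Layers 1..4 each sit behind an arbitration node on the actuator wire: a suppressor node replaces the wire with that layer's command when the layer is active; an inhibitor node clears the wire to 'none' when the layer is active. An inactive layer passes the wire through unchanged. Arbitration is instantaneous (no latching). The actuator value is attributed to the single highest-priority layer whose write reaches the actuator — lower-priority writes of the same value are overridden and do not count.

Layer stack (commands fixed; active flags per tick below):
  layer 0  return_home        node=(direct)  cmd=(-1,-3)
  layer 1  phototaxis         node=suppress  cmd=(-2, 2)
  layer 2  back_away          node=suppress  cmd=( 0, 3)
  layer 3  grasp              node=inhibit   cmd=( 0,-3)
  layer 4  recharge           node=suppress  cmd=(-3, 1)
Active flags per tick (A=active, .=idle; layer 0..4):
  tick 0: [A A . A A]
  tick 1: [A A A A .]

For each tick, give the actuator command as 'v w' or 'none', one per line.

tick 0:
  [0] return_home on; wire := (-1, -3)
  [1] phototaxis on (suppress); wire := (-2, 2)
  [2] back_away off; pass (-2, 2)
  [3] grasp on (inhibit); wire := none
  [4] recharge on (suppress); wire := (-3, 1)
  output (-3, 1)
tick 1:
  [0] return_home on; wire := (-1, -3)
  [1] phototaxis on (suppress); wire := (-2, 2)
  [2] back_away on (suppress); wire := (0, 3)
  [3] grasp on (inhibit); wire := none
  [4] recharge off; pass none
  output none

-3 1
none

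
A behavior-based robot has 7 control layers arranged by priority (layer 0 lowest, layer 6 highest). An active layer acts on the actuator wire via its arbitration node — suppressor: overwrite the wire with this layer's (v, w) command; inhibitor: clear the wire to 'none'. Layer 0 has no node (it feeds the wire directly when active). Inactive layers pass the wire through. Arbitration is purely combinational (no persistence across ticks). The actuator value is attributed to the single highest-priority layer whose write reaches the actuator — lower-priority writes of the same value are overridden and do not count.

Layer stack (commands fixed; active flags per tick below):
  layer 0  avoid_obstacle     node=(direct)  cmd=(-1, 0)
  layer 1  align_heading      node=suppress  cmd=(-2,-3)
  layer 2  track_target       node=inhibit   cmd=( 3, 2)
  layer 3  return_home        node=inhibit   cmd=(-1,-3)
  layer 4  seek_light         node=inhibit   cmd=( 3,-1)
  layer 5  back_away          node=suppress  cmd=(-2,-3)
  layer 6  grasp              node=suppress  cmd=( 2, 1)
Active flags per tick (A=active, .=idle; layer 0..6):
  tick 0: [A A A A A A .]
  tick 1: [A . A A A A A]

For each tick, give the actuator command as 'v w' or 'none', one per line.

-2 -3
2 1

tick 0:
  [0] avoid_obstacle on; wire := (-1, 0)
  [1] align_heading on (suppress); wire := (-2, -3)
  [2] track_target on (inhibit); wire := none
  [3] return_home on (inhibit); wire := none
  [4] seek_light on (inhibit); wire := none
  [5] back_away on (suppress); wire := (-2, -3)
  [6] grasp off; pass (-2, -3)
  output (-2, -3)
tick 1:
  [0] avoid_obstacle on; wire := (-1, 0)
  [1] align_heading off; pass (-1, 0)
  [2] track_target on (inhibit); wire := none
  [3] return_home on (inhibit); wire := none
  [4] seek_light on (inhibit); wire := none
  [5] back_away on (suppress); wire := (-2, -3)
  [6] grasp on (suppress); wire := (2, 1)
  output (2, 1)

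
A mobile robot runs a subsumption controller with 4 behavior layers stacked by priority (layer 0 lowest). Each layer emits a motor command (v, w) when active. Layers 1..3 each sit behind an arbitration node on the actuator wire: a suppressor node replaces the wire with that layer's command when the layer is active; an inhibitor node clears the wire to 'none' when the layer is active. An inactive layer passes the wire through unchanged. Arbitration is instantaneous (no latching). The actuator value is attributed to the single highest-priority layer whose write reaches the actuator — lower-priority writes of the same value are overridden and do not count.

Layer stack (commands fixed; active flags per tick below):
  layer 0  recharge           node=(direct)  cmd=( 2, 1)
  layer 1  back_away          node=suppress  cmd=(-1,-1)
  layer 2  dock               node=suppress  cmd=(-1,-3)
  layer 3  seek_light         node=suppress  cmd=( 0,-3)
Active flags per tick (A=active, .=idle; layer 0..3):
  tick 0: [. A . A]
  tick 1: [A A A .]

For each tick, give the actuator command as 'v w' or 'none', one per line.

tick 0:
  layer 0 (recharge) idle — none
  layer 1 (back_away) active — suppresses: (-1, -1)
  layer 2 (dock) idle — unchanged: (-1, -1)
  layer 3 (seek_light) active — suppresses: (0, -3)
  → actuator (0, -3)
tick 1:
  layer 0 (recharge) active — direct: (2, 1)
  layer 1 (back_away) active — suppresses: (-1, -1)
  layer 2 (dock) active — suppresses: (-1, -3)
  layer 3 (seek_light) idle — unchanged: (-1, -3)
  → actuator (-1, -3)

0 -3
-1 -3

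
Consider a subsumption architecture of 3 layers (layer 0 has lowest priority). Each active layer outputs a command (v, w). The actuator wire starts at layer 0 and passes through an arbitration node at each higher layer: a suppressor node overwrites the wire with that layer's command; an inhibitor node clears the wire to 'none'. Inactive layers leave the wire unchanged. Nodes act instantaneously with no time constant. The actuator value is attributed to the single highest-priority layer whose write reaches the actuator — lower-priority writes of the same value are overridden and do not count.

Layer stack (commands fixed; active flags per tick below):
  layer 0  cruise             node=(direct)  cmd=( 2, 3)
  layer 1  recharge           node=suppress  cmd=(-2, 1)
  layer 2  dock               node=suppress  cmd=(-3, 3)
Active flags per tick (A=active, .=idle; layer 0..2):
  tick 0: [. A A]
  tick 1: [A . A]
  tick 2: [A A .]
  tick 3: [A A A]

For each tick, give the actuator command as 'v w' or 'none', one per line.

-3 3
-3 3
-2 1
-3 3

tick 0:
  L0 cruise: idle → wire = none
  L1 recharge: active, suppressor → wire = (-2, 1)
  L2 dock: active, suppressor → wire = (-3, 3)
  actuator = (-3, 3)
tick 1:
  L0 cruise: active, feeds wire = (2, 3)
  L1 recharge: idle → wire stays (2, 3)
  L2 dock: active, suppressor → wire = (-3, 3)
  actuator = (-3, 3)
tick 2:
  L0 cruise: active, feeds wire = (2, 3)
  L1 recharge: active, suppressor → wire = (-2, 1)
  L2 dock: idle → wire stays (-2, 1)
  actuator = (-2, 1)
tick 3:
  L0 cruise: active, feeds wire = (2, 3)
  L1 recharge: active, suppressor → wire = (-2, 1)
  L2 dock: active, suppressor → wire = (-3, 3)
  actuator = (-3, 3)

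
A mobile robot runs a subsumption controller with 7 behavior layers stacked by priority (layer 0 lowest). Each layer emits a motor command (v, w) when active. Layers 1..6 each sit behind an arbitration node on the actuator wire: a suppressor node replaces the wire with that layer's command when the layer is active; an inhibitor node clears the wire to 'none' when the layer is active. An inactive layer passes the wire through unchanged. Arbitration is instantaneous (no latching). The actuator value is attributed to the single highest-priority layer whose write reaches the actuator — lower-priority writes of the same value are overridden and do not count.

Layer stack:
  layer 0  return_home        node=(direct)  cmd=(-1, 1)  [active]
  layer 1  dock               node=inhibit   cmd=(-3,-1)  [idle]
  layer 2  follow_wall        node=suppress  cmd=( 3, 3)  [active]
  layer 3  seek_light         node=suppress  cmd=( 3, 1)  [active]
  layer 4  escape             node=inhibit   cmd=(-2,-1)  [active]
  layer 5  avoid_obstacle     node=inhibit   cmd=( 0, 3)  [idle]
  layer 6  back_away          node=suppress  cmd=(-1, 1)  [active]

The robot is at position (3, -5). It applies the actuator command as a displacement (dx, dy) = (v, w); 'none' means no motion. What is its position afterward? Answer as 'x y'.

2 -4

layer 0 (return_home) active — direct: (-1, 1)
layer 1 (dock) idle — unchanged: (-1, 1)
layer 2 (follow_wall) active — suppresses: (3, 3)
layer 3 (seek_light) active — suppresses: (3, 1)
layer 4 (escape) active — inhibits: none
layer 5 (avoid_obstacle) idle — unchanged: none
layer 6 (back_away) active — suppresses: (-1, 1)
→ actuator (-1, 1)
position: (3, -5) + (-1, 1) = (2, -4)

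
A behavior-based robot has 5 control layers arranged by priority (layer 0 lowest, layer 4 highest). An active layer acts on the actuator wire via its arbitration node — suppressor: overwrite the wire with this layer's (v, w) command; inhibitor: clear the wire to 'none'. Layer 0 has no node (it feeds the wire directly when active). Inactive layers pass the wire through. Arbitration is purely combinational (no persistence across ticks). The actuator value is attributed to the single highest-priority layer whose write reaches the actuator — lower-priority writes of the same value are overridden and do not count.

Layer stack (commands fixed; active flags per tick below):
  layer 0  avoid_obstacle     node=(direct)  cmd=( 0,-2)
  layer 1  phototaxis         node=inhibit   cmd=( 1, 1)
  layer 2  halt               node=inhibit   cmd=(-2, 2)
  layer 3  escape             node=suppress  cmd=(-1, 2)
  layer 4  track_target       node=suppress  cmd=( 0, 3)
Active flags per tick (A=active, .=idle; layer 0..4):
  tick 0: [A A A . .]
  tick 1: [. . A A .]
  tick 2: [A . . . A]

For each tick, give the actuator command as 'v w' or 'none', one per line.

tick 0:
  layer 0 (avoid_obstacle) active — direct: (0, -2)
  layer 1 (phototaxis) active — inhibits: none
  layer 2 (halt) active — inhibits: none
  layer 3 (escape) idle — unchanged: none
  layer 4 (track_target) idle — unchanged: none
  → actuator none
tick 1:
  layer 0 (avoid_obstacle) idle — none
  layer 1 (phototaxis) idle — unchanged: none
  layer 2 (halt) active — inhibits: none
  layer 3 (escape) active — suppresses: (-1, 2)
  layer 4 (track_target) idle — unchanged: (-1, 2)
  → actuator (-1, 2)
tick 2:
  layer 0 (avoid_obstacle) active — direct: (0, -2)
  layer 1 (phototaxis) idle — unchanged: (0, -2)
  layer 2 (halt) idle — unchanged: (0, -2)
  layer 3 (escape) idle — unchanged: (0, -2)
  layer 4 (track_target) active — suppresses: (0, 3)
  → actuator (0, 3)

none
-1 2
0 3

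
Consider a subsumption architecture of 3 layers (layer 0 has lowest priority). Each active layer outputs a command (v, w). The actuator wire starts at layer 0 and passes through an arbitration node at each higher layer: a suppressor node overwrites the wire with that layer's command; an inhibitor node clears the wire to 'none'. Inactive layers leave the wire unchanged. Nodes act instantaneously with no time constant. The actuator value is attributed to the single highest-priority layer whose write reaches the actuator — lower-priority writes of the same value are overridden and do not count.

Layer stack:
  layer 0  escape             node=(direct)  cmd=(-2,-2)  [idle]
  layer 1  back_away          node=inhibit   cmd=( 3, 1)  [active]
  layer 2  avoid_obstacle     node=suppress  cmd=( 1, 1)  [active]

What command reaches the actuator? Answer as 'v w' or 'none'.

1 1

[0] escape off; wire := none
[1] back_away on (inhibit); wire := none
[2] avoid_obstacle on (suppress); wire := (1, 1)
output (1, 1)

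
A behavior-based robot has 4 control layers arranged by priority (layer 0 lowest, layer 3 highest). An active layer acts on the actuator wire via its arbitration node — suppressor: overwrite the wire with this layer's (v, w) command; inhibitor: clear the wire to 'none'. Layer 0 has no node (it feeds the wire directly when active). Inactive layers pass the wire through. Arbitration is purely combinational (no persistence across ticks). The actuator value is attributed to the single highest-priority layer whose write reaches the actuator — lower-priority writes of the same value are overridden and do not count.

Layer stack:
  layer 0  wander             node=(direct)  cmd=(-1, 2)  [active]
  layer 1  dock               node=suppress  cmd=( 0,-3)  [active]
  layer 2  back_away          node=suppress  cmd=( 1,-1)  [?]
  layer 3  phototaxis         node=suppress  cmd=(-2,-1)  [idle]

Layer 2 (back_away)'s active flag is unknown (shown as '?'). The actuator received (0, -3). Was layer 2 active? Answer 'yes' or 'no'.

no

If layer 2 is active=yes:
  actuator would be (1, -1)
If layer 2 is active=no:
  actuator would be (0, -3)
Observed (0, -3), so layer 2 was idle.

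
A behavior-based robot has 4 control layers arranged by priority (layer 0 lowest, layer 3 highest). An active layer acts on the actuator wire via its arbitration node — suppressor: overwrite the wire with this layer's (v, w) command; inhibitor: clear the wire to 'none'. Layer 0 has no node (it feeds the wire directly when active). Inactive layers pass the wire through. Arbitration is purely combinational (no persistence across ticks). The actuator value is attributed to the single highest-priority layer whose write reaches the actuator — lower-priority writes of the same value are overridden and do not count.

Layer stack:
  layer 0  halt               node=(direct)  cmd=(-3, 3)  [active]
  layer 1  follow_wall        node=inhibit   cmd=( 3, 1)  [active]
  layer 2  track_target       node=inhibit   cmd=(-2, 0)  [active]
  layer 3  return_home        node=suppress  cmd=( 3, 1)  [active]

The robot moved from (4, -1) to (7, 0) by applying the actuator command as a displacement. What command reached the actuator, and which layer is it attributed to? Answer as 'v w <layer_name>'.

displacement = (7, 0) − (4, -1) = (3, 1)
[0] halt on; wire := (-3, 3)
[1] follow_wall on (inhibit); wire := none
[2] track_target on (inhibit); wire := none
[3] return_home on (suppress); wire := (3, 1)
output (3, 1) — from layer 3 (return_home)

3 1 return_home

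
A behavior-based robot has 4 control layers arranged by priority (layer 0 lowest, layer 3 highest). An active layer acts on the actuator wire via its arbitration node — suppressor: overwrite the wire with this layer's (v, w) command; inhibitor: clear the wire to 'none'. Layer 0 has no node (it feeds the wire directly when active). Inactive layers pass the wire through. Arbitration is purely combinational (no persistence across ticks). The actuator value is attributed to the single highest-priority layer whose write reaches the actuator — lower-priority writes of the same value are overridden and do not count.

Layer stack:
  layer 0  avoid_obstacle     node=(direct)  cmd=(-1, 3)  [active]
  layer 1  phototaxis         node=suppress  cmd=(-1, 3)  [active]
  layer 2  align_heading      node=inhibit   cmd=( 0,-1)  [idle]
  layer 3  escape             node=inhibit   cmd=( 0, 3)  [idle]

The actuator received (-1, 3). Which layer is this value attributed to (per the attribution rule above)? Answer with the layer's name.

phototaxis

layer 0 (avoid_obstacle) active — direct: (-1, 3)
layer 1 (phototaxis) active — suppresses: (-1, 3)
layer 2 (align_heading) idle — unchanged: (-1, 3)
layer 3 (escape) idle — unchanged: (-1, 3)
→ actuator (-1, 3)
last writer: layer 1 = phototaxis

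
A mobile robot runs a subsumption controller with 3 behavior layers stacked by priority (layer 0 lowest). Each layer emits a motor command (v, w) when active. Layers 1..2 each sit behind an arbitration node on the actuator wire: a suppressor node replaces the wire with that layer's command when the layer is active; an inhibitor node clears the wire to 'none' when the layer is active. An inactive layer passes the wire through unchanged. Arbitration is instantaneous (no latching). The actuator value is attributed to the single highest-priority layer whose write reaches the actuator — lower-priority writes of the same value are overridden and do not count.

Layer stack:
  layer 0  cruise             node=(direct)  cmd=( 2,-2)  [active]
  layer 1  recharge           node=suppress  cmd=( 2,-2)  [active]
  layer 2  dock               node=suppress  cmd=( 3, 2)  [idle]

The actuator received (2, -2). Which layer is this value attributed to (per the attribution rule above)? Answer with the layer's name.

L0 cruise: active, feeds wire = (2, -2)
L1 recharge: active, suppressor → wire = (2, -2)
L2 dock: idle → wire stays (2, -2)
actuator = (2, -2)
last writer: layer 1 = recharge

recharge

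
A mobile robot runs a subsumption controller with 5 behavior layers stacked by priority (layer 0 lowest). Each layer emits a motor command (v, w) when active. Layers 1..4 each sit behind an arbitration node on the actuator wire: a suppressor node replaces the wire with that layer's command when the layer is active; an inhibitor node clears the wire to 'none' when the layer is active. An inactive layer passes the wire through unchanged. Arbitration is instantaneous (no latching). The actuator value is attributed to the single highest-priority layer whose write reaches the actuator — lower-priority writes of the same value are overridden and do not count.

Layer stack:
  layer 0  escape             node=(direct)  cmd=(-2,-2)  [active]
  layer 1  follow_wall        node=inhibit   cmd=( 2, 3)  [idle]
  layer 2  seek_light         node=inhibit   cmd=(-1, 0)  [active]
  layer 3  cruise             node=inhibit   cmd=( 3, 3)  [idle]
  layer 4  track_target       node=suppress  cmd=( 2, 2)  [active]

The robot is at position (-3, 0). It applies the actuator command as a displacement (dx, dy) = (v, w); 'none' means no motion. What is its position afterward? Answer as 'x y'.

L0 escape: active, feeds wire = (-2, -2)
L1 follow_wall: idle → wire stays (-2, -2)
L2 seek_light: active, inhibitor → wire = none
L3 cruise: idle → wire stays none
L4 track_target: active, suppressor → wire = (2, 2)
actuator = (2, 2)
position: (-3, 0) + (2, 2) = (-1, 2)

-1 2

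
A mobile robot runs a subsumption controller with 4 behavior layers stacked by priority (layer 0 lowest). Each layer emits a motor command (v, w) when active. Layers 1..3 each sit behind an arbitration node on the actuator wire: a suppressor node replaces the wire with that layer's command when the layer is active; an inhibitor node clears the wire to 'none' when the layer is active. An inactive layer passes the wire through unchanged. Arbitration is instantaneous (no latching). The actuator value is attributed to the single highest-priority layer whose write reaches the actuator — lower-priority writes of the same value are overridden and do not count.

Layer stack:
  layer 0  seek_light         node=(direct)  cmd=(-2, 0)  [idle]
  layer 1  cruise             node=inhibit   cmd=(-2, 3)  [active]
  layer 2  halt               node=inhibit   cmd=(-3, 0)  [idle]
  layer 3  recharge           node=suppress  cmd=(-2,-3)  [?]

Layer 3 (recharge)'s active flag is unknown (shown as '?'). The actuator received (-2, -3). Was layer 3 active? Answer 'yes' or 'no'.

If layer 3 is active=yes:
  actuator would be (-2, -3)
If layer 3 is active=no:
  actuator would be none
Observed (-2, -3), so layer 3 was active.

yes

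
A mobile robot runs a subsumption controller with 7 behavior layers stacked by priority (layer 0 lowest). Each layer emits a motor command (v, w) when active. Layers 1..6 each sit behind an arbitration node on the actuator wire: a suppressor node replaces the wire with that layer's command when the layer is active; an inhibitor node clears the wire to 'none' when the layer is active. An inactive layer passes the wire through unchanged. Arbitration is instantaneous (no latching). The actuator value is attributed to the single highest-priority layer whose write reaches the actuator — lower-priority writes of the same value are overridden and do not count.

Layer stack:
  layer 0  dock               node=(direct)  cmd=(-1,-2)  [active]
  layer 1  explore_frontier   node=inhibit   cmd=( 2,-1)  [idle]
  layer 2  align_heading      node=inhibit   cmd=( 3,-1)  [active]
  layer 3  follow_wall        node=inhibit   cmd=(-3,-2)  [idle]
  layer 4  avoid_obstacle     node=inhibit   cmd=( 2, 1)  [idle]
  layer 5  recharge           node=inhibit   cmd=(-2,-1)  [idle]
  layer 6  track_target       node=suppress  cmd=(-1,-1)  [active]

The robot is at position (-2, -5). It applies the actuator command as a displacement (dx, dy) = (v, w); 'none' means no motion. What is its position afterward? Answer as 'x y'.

layer 0 (dock) active — direct: (-1, -2)
layer 1 (explore_frontier) idle — unchanged: (-1, -2)
layer 2 (align_heading) active — inhibits: none
layer 3 (follow_wall) idle — unchanged: none
layer 4 (avoid_obstacle) idle — unchanged: none
layer 5 (recharge) idle — unchanged: none
layer 6 (track_target) active — suppresses: (-1, -1)
→ actuator (-1, -1)
position: (-2, -5) + (-1, -1) = (-3, -6)

-3 -6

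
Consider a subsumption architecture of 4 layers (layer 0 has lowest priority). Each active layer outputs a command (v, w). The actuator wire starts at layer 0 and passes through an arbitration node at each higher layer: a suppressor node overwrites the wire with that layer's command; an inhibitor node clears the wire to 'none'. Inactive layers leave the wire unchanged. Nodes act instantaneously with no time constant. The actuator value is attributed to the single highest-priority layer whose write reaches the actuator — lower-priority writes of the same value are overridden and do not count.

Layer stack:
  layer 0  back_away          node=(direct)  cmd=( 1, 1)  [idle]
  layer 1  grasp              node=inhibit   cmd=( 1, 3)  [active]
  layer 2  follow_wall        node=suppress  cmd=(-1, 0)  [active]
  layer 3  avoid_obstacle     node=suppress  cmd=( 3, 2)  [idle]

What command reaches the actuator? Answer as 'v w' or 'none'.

L0 back_away: idle → wire = none
L1 grasp: active, inhibitor → wire = none
L2 follow_wall: active, suppressor → wire = (-1, 0)
L3 avoid_obstacle: idle → wire stays (-1, 0)
actuator = (-1, 0)

-1 0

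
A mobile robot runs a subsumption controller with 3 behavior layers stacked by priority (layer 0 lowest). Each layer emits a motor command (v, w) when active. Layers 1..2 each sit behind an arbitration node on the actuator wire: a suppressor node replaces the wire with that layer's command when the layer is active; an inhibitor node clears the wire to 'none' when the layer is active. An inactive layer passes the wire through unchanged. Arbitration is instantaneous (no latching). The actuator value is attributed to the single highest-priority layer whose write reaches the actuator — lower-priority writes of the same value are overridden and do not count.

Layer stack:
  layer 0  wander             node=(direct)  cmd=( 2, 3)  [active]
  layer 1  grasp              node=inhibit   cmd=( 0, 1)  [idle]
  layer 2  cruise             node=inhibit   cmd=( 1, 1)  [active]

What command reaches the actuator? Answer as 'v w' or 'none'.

none

[0] wander on; wire := (2, 3)
[1] grasp off; pass (2, 3)
[2] cruise on (inhibit); wire := none
output none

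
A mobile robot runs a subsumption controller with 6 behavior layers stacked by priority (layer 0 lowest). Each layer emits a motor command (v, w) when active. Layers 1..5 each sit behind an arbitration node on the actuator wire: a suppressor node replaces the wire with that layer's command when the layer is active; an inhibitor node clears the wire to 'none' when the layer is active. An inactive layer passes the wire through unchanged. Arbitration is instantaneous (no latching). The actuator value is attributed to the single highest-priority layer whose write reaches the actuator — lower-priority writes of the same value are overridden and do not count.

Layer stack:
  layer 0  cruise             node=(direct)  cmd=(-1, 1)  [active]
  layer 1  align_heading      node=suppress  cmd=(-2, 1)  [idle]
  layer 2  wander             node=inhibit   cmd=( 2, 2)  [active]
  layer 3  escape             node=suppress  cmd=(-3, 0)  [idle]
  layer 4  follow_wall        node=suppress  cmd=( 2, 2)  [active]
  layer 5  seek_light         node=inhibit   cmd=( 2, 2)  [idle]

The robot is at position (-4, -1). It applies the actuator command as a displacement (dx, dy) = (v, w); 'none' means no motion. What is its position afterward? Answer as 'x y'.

[0] cruise on; wire := (-1, 1)
[1] align_heading off; pass (-1, 1)
[2] wander on (inhibit); wire := none
[3] escape off; pass none
[4] follow_wall on (suppress); wire := (2, 2)
[5] seek_light off; pass (2, 2)
output (2, 2)
position: (-4, -1) + (2, 2) = (-2, 1)

-2 1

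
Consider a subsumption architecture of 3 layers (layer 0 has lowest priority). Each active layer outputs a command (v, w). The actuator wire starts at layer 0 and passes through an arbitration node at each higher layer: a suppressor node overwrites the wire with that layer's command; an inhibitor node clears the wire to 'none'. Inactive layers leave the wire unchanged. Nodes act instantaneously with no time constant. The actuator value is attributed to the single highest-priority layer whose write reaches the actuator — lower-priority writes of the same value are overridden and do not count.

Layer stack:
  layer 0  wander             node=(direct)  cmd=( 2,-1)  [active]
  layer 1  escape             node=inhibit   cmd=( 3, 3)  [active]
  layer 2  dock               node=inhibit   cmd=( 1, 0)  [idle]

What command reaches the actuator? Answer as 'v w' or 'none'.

none

layer 0 (wander) active — direct: (2, -1)
layer 1 (escape) active — inhibits: none
layer 2 (dock) idle — unchanged: none
→ actuator none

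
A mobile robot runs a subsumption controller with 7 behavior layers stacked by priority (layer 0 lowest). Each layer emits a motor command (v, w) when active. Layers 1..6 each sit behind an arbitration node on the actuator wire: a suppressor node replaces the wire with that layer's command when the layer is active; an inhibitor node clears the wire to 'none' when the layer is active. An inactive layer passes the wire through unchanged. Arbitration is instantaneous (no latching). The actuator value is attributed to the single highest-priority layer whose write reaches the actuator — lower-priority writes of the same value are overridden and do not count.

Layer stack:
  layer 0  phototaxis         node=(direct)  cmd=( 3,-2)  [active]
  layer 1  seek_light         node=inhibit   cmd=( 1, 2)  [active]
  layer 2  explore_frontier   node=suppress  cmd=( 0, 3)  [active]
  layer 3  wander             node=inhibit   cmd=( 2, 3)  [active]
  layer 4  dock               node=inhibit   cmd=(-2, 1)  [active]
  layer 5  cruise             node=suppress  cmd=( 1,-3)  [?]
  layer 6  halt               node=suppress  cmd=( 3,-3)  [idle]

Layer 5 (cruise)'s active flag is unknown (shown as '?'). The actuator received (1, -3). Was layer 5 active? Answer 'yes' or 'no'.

If layer 5 is active=yes:
  actuator would be (1, -3)
If layer 5 is active=no:
  actuator would be none
Observed (1, -3), so layer 5 was active.

yes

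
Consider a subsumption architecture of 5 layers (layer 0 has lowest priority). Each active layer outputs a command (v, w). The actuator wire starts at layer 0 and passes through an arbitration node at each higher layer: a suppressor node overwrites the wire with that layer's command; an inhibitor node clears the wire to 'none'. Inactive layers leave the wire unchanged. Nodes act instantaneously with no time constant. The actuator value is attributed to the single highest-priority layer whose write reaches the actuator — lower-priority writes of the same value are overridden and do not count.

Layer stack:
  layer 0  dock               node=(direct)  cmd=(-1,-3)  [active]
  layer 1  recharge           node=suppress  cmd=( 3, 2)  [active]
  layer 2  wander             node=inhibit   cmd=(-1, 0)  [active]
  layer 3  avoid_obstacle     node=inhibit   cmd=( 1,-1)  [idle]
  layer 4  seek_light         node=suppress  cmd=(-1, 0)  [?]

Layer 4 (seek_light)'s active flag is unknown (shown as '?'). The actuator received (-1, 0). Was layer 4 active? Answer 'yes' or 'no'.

yes

If layer 4 is active=yes:
  actuator would be (-1, 0)
If layer 4 is active=no:
  actuator would be none
Observed (-1, 0), so layer 4 was active.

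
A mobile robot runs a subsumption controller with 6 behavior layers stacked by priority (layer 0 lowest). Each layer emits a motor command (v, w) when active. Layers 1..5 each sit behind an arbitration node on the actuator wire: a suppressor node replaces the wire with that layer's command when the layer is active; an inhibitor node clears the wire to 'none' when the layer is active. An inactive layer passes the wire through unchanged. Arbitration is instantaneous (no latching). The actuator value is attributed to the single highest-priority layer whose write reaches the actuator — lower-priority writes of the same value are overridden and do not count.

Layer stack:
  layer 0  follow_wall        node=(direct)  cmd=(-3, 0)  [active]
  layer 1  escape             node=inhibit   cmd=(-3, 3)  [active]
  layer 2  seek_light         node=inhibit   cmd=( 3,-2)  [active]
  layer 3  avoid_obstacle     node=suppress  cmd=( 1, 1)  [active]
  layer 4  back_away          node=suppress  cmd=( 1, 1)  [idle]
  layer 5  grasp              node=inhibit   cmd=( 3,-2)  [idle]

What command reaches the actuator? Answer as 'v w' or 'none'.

layer 0 (follow_wall) active — direct: (-3, 0)
layer 1 (escape) active — inhibits: none
layer 2 (seek_light) active — inhibits: none
layer 3 (avoid_obstacle) active — suppresses: (1, 1)
layer 4 (back_away) idle — unchanged: (1, 1)
layer 5 (grasp) idle — unchanged: (1, 1)
→ actuator (1, 1)

1 1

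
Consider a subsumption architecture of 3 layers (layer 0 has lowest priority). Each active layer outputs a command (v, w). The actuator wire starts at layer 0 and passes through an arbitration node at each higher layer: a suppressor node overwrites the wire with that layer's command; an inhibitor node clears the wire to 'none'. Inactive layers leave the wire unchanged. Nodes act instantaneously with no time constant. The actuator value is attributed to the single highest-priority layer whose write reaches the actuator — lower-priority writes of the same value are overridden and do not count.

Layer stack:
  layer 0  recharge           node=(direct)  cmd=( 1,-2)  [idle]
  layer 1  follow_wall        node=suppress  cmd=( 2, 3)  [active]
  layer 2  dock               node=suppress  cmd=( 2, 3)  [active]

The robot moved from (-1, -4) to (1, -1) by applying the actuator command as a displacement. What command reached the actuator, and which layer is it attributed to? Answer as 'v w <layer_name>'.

displacement = (1, -1) − (-1, -4) = (2, 3)
L0 recharge: idle → wire = none
L1 follow_wall: active, suppressor → wire = (2, 3)
L2 dock: active, suppressor → wire = (2, 3)
actuator = (2, 3) — from layer 2 (dock)

2 3 dock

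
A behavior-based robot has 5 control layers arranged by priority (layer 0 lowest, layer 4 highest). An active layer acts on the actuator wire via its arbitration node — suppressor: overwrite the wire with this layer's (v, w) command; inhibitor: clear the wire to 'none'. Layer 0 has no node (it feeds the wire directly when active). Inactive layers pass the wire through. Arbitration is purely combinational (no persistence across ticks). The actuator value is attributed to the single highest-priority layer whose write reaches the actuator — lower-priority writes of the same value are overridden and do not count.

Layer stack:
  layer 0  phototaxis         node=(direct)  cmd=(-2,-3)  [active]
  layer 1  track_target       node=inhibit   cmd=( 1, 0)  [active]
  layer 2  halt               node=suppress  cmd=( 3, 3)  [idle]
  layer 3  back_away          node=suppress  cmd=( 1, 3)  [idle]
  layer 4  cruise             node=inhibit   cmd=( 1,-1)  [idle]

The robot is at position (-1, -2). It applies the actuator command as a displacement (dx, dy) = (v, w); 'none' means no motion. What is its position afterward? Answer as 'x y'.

-1 -2

L0 phototaxis: active, feeds wire = (-2, -3)
L1 track_target: active, inhibitor → wire = none
L2 halt: idle → wire stays none
L3 back_away: idle → wire stays none
L4 cruise: idle → wire stays none
actuator = none
position: (-1, -2) + none = (-1, -2)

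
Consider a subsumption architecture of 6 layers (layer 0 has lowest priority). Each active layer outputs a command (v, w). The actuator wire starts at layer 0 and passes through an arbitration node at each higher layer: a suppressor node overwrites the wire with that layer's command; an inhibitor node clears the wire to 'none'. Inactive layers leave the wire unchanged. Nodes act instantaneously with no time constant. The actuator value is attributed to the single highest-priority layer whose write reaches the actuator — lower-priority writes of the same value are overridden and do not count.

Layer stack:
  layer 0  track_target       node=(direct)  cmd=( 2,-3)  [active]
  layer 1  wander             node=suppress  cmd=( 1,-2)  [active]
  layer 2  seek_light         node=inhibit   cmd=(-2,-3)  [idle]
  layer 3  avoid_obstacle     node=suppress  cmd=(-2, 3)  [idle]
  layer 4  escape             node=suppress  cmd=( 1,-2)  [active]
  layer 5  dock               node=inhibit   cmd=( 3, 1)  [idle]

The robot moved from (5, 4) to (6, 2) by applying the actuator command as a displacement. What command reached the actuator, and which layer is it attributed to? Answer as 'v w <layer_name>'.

1 -2 escape

displacement = (6, 2) − (5, 4) = (1, -2)
L0 track_target: active, feeds wire = (2, -3)
L1 wander: active, suppressor → wire = (1, -2)
L2 seek_light: idle → wire stays (1, -2)
L3 avoid_obstacle: idle → wire stays (1, -2)
L4 escape: active, suppressor → wire = (1, -2)
L5 dock: idle → wire stays (1, -2)
actuator = (1, -2) — from layer 4 (escape)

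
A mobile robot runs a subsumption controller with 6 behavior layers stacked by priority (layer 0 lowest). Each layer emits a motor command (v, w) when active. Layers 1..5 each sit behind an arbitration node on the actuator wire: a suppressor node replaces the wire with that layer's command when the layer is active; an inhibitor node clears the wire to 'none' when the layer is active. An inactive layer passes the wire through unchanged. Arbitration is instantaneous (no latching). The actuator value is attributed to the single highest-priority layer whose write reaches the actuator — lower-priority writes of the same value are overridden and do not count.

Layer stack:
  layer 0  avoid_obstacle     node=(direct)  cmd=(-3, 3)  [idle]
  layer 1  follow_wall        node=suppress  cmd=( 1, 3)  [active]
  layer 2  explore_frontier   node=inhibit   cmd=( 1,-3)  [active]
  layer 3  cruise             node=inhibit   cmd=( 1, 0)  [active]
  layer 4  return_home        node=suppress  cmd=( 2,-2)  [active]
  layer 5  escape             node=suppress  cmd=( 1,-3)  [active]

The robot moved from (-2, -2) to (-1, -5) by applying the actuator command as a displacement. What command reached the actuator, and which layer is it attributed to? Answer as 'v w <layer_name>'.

displacement = (-1, -5) − (-2, -2) = (1, -3)
[0] avoid_obstacle off; wire := none
[1] follow_wall on (suppress); wire := (1, 3)
[2] explore_frontier on (inhibit); wire := none
[3] cruise on (inhibit); wire := none
[4] return_home on (suppress); wire := (2, -2)
[5] escape on (suppress); wire := (1, -3)
output (1, -3) — from layer 5 (escape)

1 -3 escape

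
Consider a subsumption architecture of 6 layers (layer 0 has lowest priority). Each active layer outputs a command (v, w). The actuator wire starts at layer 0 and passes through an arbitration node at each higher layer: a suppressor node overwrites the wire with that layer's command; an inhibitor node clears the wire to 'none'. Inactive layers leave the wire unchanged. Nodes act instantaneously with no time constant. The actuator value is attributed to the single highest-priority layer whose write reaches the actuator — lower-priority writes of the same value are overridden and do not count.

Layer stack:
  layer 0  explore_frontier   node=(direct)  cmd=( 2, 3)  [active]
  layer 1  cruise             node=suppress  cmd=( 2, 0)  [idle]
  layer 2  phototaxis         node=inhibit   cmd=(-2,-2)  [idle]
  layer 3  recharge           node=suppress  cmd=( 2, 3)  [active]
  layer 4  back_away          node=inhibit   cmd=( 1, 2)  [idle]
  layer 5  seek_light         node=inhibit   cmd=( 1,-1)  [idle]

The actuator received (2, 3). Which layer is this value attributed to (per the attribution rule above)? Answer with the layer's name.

recharge

layer 0 (explore_frontier) active — direct: (2, 3)
layer 1 (cruise) idle — unchanged: (2, 3)
layer 2 (phototaxis) idle — unchanged: (2, 3)
layer 3 (recharge) active — suppresses: (2, 3)
layer 4 (back_away) idle — unchanged: (2, 3)
layer 5 (seek_light) idle — unchanged: (2, 3)
→ actuator (2, 3)
last writer: layer 3 = recharge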